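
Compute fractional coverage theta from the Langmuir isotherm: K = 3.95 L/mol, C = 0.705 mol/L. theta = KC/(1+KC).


Langmuir isotherm: theta = K*C / (1 + K*C)
K*C = 3.95 * 0.705 = 2.78475
theta = 2.78475 / (1 + 2.78475) = 2.78475 / 3.78475
theta = 0.7358

0.7358


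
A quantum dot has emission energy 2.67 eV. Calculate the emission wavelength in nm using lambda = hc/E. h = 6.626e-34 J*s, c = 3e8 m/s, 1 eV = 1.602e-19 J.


Convert energy: E = 2.67 eV = 2.67 * 1.602e-19 = 4.27734e-19 J
lambda = h*c / E = 6.626e-34 * 3e8 / 4.27734e-19
lambda = 4.64728e-07 m = 464.7 nm

464.7


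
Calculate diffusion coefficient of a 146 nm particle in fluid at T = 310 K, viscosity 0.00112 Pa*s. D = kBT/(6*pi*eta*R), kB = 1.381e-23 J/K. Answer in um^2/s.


Radius R = 146/2 = 73 nm = 7.3e-08 m
D = kB*T / (6*pi*eta*R)
D = 1.381e-23 * 310 / (6 * pi * 0.00112 * 7.3e-08)
D = 2.77788e-12 m^2/s = 2.778 um^2/s

2.778


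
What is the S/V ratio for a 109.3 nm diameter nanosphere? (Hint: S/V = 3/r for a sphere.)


Radius r = 109.3/2 = 54.65 nm
S/V = 3 / r = 3 / 54.65
S/V = 0.0549 nm^-1

0.0549


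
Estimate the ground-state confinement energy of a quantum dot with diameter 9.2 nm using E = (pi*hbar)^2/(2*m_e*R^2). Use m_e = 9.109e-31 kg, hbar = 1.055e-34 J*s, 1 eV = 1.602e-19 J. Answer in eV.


Radius R = 9.2/2 = 4.6 nm = 4.6e-09 m
E = (pi * 1.055e-34)^2 / (2 * 9.109e-31 * (4.6e-09)^2)
E(J) = 2.84963e-21
E = E(J) / 1.602e-19 = 0.0178 eV

0.0178


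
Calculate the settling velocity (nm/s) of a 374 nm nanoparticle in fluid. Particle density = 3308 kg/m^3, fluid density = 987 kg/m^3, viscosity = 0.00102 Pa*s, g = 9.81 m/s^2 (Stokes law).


Radius R = 374/2 nm = 1.87e-07 m
Density difference = 3308 - 987 = 2321 kg/m^3
v = 2 * R^2 * (rho_p - rho_f) * g / (9 * eta)
v = 2 * (1.87e-07)^2 * 2321 * 9.81 / (9 * 0.00102)
v = 1.73466e-07 m/s = 173.4661 nm/s

173.4661


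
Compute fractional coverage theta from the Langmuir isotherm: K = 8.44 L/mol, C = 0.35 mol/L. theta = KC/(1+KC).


Langmuir isotherm: theta = K*C / (1 + K*C)
K*C = 8.44 * 0.35 = 2.954
theta = 2.954 / (1 + 2.954) = 2.954 / 3.954
theta = 0.7471

0.7471


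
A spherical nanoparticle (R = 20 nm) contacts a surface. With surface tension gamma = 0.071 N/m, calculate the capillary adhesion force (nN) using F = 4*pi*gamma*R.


Convert radius: R = 20 nm = 2e-08 m
F = 4 * pi * gamma * R
F = 4 * pi * 0.071 * 2e-08
F = 1.78442e-08 N = 17.8442 nN

17.8442


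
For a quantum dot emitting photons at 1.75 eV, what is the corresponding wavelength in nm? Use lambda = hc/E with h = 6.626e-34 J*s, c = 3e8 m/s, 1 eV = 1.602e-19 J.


Convert energy: E = 1.75 eV = 1.75 * 1.602e-19 = 2.8035e-19 J
lambda = h*c / E = 6.626e-34 * 3e8 / 2.8035e-19
lambda = 7.09042e-07 m = 709.0 nm

709.0


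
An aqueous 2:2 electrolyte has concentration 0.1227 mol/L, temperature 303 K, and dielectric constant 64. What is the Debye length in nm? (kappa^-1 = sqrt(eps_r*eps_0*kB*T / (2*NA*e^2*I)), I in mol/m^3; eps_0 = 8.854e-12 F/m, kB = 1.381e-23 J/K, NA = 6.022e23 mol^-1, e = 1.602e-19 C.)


Ionic strength I = 0.1227 * 2^2 * 1000 = 490.8 mol/m^3
kappa^-1 = sqrt(64 * 8.854e-12 * 1.381e-23 * 303 / (2 * 6.022e23 * (1.602e-19)^2 * 490.8))
kappa^-1 = 0.395 nm

0.395


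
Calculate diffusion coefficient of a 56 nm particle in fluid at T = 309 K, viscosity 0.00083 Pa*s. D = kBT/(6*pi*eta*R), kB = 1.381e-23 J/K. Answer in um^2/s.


Radius R = 56/2 = 28 nm = 2.8e-08 m
D = kB*T / (6*pi*eta*R)
D = 1.381e-23 * 309 / (6 * pi * 0.00083 * 2.8e-08)
D = 9.74125e-12 m^2/s = 9.741 um^2/s

9.741


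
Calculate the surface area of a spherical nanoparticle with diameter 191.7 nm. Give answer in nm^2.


Radius r = 191.7/2 = 95.85 nm
Surface area SA = 4 * pi * r^2
SA = 4 * pi * (95.85)^2
SA = 115450.04 nm^2

115450.04


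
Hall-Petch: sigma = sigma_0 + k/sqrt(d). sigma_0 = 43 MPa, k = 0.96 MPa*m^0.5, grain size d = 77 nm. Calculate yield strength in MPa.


d = 77 nm = 7.7e-08 m
sqrt(d) = 0.0002774887
Hall-Petch contribution = k / sqrt(d) = 0.96 / 0.0002774887 = 3459.6 MPa
sigma = sigma_0 + k/sqrt(d) = 43 + 3459.6 = 3502.6 MPa

3502.6


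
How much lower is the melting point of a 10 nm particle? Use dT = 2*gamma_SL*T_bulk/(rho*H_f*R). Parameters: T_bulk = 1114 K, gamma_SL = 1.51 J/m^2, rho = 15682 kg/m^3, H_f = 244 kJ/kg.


Radius R = 10/2 = 5 nm = 5e-09 m
Convert H_f = 244 kJ/kg = 244000 J/kg
dT = 2 * gamma_SL * T_bulk / (rho * H_f * R)
dT = 2 * 1.51 * 1114 / (15682 * 244000 * 5e-09)
dT = 175.8 K

175.8


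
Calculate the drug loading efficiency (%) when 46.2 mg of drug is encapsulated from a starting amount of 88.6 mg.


Drug loading efficiency = (drug loaded / drug initial) * 100
DLE = 46.2 / 88.6 * 100
DLE = 0.5214 * 100
DLE = 52.14%

52.14


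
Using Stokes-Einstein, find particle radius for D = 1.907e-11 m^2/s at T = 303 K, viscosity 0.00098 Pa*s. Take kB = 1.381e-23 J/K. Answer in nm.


Stokes-Einstein: R = kB*T / (6*pi*eta*D)
R = 1.381e-23 * 303 / (6 * pi * 0.00098 * 1.907e-11)
R = 1.18784e-08 m = 11.88 nm

11.88


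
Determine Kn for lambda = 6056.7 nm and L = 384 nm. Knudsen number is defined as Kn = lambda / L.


Knudsen number Kn = lambda / L
Kn = 6056.7 / 384
Kn = 15.7727

15.7727


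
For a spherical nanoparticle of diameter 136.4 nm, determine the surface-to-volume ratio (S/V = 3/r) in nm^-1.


Radius r = 136.4/2 = 68.2 nm
S/V = 3 / r = 3 / 68.2
S/V = 0.044 nm^-1

0.044


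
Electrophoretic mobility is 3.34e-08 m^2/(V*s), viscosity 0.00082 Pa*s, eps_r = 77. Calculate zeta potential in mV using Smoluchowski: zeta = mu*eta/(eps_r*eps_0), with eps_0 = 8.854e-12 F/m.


Smoluchowski equation: zeta = mu * eta / (eps_r * eps_0)
zeta = 3.34e-08 * 0.00082 / (77 * 8.854e-12)
zeta = 0.040173 V = 40.17 mV

40.17


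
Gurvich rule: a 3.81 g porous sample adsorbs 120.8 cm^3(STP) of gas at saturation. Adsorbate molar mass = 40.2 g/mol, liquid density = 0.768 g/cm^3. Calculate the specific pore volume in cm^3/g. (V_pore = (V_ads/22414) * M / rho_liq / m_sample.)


Moles adsorbed n = V_ads / 22414 = 120.8 / 22414 = 5.389489e-03 mol
Liquid volume V_liq = n * M / rho_liq = 5.389489e-03 * 40.2 / 0.768 = 0.28211 cm^3
Specific pore volume V_pore = V_liq / m_sample = 0.28211 / 3.81
V_pore = 0.074 cm^3/g

0.074


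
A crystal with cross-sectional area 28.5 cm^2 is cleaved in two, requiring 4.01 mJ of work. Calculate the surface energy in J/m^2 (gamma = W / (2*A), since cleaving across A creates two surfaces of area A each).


Convert: A = 28.5 cm^2 = 0.00285 m^2, W = 4.01 mJ = 0.00401 J
Cleaving exposes two faces of area A, so total new surface = 2*A and gamma = W / (2*A)
gamma = 0.00401 / (2 * 0.00285)
gamma = 0.704 J/m^2

0.704


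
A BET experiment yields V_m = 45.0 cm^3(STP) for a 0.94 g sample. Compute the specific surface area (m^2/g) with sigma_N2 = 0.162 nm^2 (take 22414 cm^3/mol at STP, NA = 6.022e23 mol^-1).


Number of moles in monolayer = V_m / 22414 = 45.0 / 22414 = 0.00200767
Number of molecules = moles * NA = 0.00200767 * 6.022e23
SA = molecules * sigma / mass
SA = (45.0 / 22414) * 6.022e23 * 0.162e-18 / 0.94
SA = 208.4 m^2/g

208.4


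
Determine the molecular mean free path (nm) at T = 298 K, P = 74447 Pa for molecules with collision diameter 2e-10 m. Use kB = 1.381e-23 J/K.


Mean free path: lambda = kB*T / (sqrt(2) * pi * d^2 * P)
lambda = 1.381e-23 * 298 / (sqrt(2) * pi * (2e-10)^2 * 74447)
lambda = 3.11055e-07 m
lambda = 311.06 nm

311.06


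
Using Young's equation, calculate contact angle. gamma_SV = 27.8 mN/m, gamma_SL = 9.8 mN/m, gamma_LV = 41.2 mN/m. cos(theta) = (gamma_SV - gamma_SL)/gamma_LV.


cos(theta) = (gamma_SV - gamma_SL) / gamma_LV
cos(theta) = (27.8 - 9.8) / 41.2
cos(theta) = 0.436893
theta = arccos(0.436893) = 64.09 degrees

64.09


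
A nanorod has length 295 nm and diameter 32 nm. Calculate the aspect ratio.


Aspect ratio AR = length / diameter
AR = 295 / 32
AR = 9.22

9.22


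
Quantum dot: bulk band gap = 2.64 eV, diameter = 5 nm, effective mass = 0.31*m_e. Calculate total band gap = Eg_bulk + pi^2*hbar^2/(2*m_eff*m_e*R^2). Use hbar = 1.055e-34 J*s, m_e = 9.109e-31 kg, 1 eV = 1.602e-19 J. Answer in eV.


Radius R = 5/2 nm = 2.5e-09 m
Confinement energy dE = pi^2 * hbar^2 / (2 * m_eff * m_e * R^2)
dE = pi^2 * (1.055e-34)^2 / (2 * 0.31 * 9.109e-31 * (2.5e-09)^2) J, divided by 1.602e-19 J/eV
dE = 0.1943 eV
Total band gap = E_g(bulk) + dE = 2.64 + 0.1943 = 2.8343 eV

2.8343


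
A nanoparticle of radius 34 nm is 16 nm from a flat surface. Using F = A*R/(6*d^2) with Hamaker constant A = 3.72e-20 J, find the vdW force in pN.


Convert to SI: R = 34 nm = 3.4e-08 m, d = 16 nm = 1.6e-08 m
F = A * R / (6 * d^2)
F = 3.72e-20 * 3.4e-08 / (6 * (1.6e-08)^2)
F = 8.23437e-13 N = 0.823 pN

0.823


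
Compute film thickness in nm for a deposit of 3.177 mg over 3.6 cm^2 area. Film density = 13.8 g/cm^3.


Convert: m = 3.177 mg = 3.1770e-06 kg, A = 3.6 cm^2 = 3.6000e-04 m^2, rho = 13.8 g/cm^3 = 13800 kg/m^3
t = m / (A * rho)
t = 3.1770e-06 / (3.6000e-04 * 13800)
t = 6.3949e-07 m = 639.5 nm

639.5


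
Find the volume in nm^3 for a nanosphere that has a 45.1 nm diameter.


Radius r = 45.1/2 = 22.55 nm
Volume V = (4/3) * pi * r^3
V = (4/3) * pi * (22.55)^3
V = 48031.73 nm^3

48031.73


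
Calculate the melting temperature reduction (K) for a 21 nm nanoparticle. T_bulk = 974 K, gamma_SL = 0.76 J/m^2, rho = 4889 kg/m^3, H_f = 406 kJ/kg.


Radius R = 21/2 = 10.5 nm = 1.05e-08 m
Convert H_f = 406 kJ/kg = 406000 J/kg
dT = 2 * gamma_SL * T_bulk / (rho * H_f * R)
dT = 2 * 0.76 * 974 / (4889 * 406000 * 1.05e-08)
dT = 71.0 K

71.0


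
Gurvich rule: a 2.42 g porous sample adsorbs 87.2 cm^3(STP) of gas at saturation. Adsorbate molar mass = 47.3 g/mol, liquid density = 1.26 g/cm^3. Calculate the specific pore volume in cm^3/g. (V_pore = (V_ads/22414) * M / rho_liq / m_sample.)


Moles adsorbed n = V_ads / 22414 = 87.2 / 22414 = 3.890426e-03 mol
Liquid volume V_liq = n * M / rho_liq = 3.890426e-03 * 47.3 / 1.26 = 0.14605 cm^3
Specific pore volume V_pore = V_liq / m_sample = 0.14605 / 2.42
V_pore = 0.0603 cm^3/g

0.0603


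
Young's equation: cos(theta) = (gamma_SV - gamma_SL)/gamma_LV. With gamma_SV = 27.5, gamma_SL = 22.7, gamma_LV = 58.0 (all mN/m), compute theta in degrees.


cos(theta) = (gamma_SV - gamma_SL) / gamma_LV
cos(theta) = (27.5 - 22.7) / 58.0
cos(theta) = 0.082759
theta = arccos(0.082759) = 85.25 degrees

85.25


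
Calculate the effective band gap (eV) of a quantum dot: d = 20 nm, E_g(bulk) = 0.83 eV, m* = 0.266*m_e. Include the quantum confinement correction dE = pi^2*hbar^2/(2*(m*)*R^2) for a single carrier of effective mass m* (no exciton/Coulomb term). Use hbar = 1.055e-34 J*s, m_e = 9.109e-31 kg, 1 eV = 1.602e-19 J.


Radius R = 20/2 nm = 1e-08 m
Confinement energy dE = pi^2 * hbar^2 / (2 * m_eff * m_e * R^2)
dE = pi^2 * (1.055e-34)^2 / (2 * 0.266 * 9.109e-31 * (1e-08)^2) J, divided by 1.602e-19 J/eV
dE = 0.0142 eV
Total band gap = E_g(bulk) + dE = 0.83 + 0.0142 = 0.8442 eV

0.8442


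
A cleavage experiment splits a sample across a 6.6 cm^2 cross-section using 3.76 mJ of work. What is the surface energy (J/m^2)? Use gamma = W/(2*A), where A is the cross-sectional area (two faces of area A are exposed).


Convert: A = 6.6 cm^2 = 0.00066 m^2, W = 3.76 mJ = 0.00376 J
Cleaving exposes two faces of area A, so total new surface = 2*A and gamma = W / (2*A)
gamma = 0.00376 / (2 * 0.00066)
gamma = 2.848 J/m^2

2.848


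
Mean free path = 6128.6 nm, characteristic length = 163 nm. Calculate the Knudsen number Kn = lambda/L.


Knudsen number Kn = lambda / L
Kn = 6128.6 / 163
Kn = 37.5988

37.5988


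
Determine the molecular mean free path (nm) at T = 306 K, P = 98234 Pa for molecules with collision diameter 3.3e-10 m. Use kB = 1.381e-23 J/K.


Mean free path: lambda = kB*T / (sqrt(2) * pi * d^2 * P)
lambda = 1.381e-23 * 306 / (sqrt(2) * pi * (3.3e-10)^2 * 98234)
lambda = 8.8912e-08 m
lambda = 88.91 nm

88.91


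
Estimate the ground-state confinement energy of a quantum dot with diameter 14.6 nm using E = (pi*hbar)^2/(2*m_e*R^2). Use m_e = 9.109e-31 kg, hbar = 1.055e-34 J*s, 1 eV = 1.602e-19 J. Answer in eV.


Radius R = 14.6/2 = 7.3 nm = 7.3e-09 m
E = (pi * 1.055e-34)^2 / (2 * 9.109e-31 * (7.3e-09)^2)
E(J) = 1.13151e-21
E = E(J) / 1.602e-19 = 0.0071 eV

0.0071


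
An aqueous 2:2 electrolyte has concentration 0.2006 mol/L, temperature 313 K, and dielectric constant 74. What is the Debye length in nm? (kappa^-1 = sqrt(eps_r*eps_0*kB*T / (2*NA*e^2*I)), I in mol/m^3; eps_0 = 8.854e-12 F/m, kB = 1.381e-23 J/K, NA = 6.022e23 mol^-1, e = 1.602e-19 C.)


Ionic strength I = 0.2006 * 2^2 * 1000 = 802.4 mol/m^3
kappa^-1 = sqrt(74 * 8.854e-12 * 1.381e-23 * 313 / (2 * 6.022e23 * (1.602e-19)^2 * 802.4))
kappa^-1 = 0.338 nm

0.338


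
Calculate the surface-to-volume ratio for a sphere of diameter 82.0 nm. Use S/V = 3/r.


Radius r = 82.0/2 = 41 nm
S/V = 3 / r = 3 / 41
S/V = 0.0732 nm^-1

0.0732


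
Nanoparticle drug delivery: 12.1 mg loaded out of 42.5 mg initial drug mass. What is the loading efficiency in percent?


Drug loading efficiency = (drug loaded / drug initial) * 100
DLE = 12.1 / 42.5 * 100
DLE = 0.2847 * 100
DLE = 28.47%

28.47


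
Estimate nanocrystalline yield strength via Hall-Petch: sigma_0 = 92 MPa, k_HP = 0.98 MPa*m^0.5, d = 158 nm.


d = 158 nm = 1.58e-07 m
sqrt(d) = 0.0003974921
Hall-Petch contribution = k / sqrt(d) = 0.98 / 0.0003974921 = 2465.5 MPa
sigma = sigma_0 + k/sqrt(d) = 92 + 2465.5 = 2557.5 MPa

2557.5


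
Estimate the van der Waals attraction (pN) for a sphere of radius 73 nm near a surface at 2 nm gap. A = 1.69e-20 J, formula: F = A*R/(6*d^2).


Convert to SI: R = 73 nm = 7.3e-08 m, d = 2 nm = 2e-09 m
F = A * R / (6 * d^2)
F = 1.69e-20 * 7.3e-08 / (6 * (2e-09)^2)
F = 5.14042e-11 N = 51.404 pN

51.404


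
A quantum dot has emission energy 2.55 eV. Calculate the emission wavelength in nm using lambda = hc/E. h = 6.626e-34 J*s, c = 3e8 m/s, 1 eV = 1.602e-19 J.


Convert energy: E = 2.55 eV = 2.55 * 1.602e-19 = 4.0851e-19 J
lambda = h*c / E = 6.626e-34 * 3e8 / 4.0851e-19
lambda = 4.86598e-07 m = 486.6 nm

486.6


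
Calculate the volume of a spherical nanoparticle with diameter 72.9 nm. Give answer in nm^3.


Radius r = 72.9/2 = 36.45 nm
Volume V = (4/3) * pi * r^3
V = (4/3) * pi * (36.45)^3
V = 202852.89 nm^3

202852.89


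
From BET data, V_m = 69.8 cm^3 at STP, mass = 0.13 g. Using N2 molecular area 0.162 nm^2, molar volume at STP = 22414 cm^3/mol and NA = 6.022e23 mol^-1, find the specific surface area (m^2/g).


Number of moles in monolayer = V_m / 22414 = 69.8 / 22414 = 0.00311413
Number of molecules = moles * NA = 0.00311413 * 6.022e23
SA = molecules * sigma / mass
SA = (69.8 / 22414) * 6.022e23 * 0.162e-18 / 0.13
SA = 2336.9 m^2/g

2336.9


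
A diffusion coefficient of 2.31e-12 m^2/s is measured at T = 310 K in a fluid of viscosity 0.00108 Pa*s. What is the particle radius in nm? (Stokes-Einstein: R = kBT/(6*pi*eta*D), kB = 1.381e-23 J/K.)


Stokes-Einstein: R = kB*T / (6*pi*eta*D)
R = 1.381e-23 * 310 / (6 * pi * 0.00108 * 2.31e-12)
R = 9.10371e-08 m = 91.04 nm

91.04


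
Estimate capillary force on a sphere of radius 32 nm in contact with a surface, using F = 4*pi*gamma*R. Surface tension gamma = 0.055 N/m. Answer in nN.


Convert radius: R = 32 nm = 3.2e-08 m
F = 4 * pi * gamma * R
F = 4 * pi * 0.055 * 3.2e-08
F = 2.21168e-08 N = 22.1168 nN

22.1168


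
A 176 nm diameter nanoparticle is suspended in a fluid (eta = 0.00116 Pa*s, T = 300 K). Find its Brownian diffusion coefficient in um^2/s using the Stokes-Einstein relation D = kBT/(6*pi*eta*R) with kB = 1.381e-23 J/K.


Radius R = 176/2 = 88 nm = 8.8e-08 m
D = kB*T / (6*pi*eta*R)
D = 1.381e-23 * 300 / (6 * pi * 0.00116 * 8.8e-08)
D = 2.15314e-12 m^2/s = 2.153 um^2/s

2.153


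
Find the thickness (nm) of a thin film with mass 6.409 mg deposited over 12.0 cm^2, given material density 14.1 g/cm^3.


Convert: m = 6.409 mg = 6.4090e-06 kg, A = 12.0 cm^2 = 1.2000e-03 m^2, rho = 14.1 g/cm^3 = 14100 kg/m^3
t = m / (A * rho)
t = 6.4090e-06 / (1.2000e-03 * 14100)
t = 3.7878e-07 m = 378.8 nm

378.8


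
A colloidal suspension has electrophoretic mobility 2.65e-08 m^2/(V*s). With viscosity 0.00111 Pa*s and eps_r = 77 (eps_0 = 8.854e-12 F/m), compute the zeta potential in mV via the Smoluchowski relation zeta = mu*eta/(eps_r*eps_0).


Smoluchowski equation: zeta = mu * eta / (eps_r * eps_0)
zeta = 2.65e-08 * 0.00111 / (77 * 8.854e-12)
zeta = 0.043146 V = 43.15 mV

43.15


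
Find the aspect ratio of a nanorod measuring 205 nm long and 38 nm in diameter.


Aspect ratio AR = length / diameter
AR = 205 / 38
AR = 5.39

5.39


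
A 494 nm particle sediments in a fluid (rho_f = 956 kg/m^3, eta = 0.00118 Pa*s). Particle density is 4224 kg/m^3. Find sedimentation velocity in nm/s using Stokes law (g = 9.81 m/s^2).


Radius R = 494/2 nm = 2.47e-07 m
Density difference = 4224 - 956 = 3268 kg/m^3
v = 2 * R^2 * (rho_p - rho_f) * g / (9 * eta)
v = 2 * (2.47e-07)^2 * 3268 * 9.81 / (9 * 0.00118)
v = 3.68341e-07 m/s = 368.3413 nm/s

368.3413


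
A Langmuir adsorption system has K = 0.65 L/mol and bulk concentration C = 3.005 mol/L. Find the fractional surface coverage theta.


Langmuir isotherm: theta = K*C / (1 + K*C)
K*C = 0.65 * 3.005 = 1.95325
theta = 1.95325 / (1 + 1.95325) = 1.95325 / 2.95325
theta = 0.6614

0.6614


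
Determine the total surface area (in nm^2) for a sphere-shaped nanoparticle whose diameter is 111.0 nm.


Radius r = 111.0/2 = 55.5 nm
Surface area SA = 4 * pi * r^2
SA = 4 * pi * (55.5)^2
SA = 38707.56 nm^2

38707.56


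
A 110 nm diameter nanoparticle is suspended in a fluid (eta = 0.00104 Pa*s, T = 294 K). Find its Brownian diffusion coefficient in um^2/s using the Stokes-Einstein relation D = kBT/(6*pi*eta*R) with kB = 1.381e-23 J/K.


Radius R = 110/2 = 55 nm = 5.5e-08 m
D = kB*T / (6*pi*eta*R)
D = 1.381e-23 * 294 / (6 * pi * 0.00104 * 5.5e-08)
D = 3.76568e-12 m^2/s = 3.766 um^2/s

3.766


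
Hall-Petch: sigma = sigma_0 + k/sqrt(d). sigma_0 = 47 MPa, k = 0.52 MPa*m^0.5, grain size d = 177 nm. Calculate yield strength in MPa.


d = 177 nm = 1.77e-07 m
sqrt(d) = 0.0004207137
Hall-Petch contribution = k / sqrt(d) = 0.52 / 0.0004207137 = 1236.0 MPa
sigma = sigma_0 + k/sqrt(d) = 47 + 1236.0 = 1283.0 MPa

1283.0


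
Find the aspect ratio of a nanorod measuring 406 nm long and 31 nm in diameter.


Aspect ratio AR = length / diameter
AR = 406 / 31
AR = 13.1

13.1


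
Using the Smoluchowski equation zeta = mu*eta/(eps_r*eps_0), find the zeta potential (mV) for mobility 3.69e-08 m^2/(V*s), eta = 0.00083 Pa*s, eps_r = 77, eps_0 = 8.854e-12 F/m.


Smoluchowski equation: zeta = mu * eta / (eps_r * eps_0)
zeta = 3.69e-08 * 0.00083 / (77 * 8.854e-12)
zeta = 0.044924 V = 44.92 mV

44.92


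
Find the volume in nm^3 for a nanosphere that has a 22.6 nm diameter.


Radius r = 22.6/2 = 11.3 nm
Volume V = (4/3) * pi * r^3
V = (4/3) * pi * (11.3)^3
V = 6043.99 nm^3

6043.99


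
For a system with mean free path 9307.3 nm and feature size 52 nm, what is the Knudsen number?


Knudsen number Kn = lambda / L
Kn = 9307.3 / 52
Kn = 178.9865

178.9865


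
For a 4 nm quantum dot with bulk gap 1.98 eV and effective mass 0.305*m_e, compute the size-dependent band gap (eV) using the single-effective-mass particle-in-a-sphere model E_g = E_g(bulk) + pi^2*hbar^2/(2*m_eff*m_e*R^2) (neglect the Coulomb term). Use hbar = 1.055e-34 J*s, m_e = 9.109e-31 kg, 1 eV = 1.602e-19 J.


Radius R = 4/2 nm = 2e-09 m
Confinement energy dE = pi^2 * hbar^2 / (2 * m_eff * m_e * R^2)
dE = pi^2 * (1.055e-34)^2 / (2 * 0.305 * 9.109e-31 * (2e-09)^2) J, divided by 1.602e-19 J/eV
dE = 0.3085 eV
Total band gap = E_g(bulk) + dE = 1.98 + 0.3085 = 2.2885 eV

2.2885


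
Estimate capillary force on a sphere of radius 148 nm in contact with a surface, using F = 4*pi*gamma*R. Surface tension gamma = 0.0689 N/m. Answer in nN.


Convert radius: R = 148 nm = 1.48e-07 m
F = 4 * pi * gamma * R
F = 4 * pi * 0.0689 * 1.48e-07
F = 1.28142e-07 N = 128.1418 nN

128.1418


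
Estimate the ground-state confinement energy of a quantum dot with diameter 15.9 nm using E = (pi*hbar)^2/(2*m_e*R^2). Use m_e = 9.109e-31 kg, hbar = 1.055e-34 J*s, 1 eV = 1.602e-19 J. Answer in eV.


Radius R = 15.9/2 = 7.95 nm = 7.95e-09 m
E = (pi * 1.055e-34)^2 / (2 * 9.109e-31 * (7.95e-09)^2)
E(J) = 9.54047e-22
E = E(J) / 1.602e-19 = 0.006 eV

0.006


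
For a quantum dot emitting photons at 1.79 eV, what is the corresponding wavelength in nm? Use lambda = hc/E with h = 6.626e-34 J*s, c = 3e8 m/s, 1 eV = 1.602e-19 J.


Convert energy: E = 1.79 eV = 1.79 * 1.602e-19 = 2.86758e-19 J
lambda = h*c / E = 6.626e-34 * 3e8 / 2.86758e-19
lambda = 6.93198e-07 m = 693.2 nm

693.2


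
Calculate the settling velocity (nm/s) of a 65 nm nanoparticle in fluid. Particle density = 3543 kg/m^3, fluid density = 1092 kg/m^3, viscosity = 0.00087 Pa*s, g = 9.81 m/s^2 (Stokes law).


Radius R = 65/2 nm = 3.25e-08 m
Density difference = 3543 - 1092 = 2451 kg/m^3
v = 2 * R^2 * (rho_p - rho_f) * g / (9 * eta)
v = 2 * (3.25e-08)^2 * 2451 * 9.81 / (9 * 0.00087)
v = 6.48705e-09 m/s = 6.4871 nm/s

6.4871


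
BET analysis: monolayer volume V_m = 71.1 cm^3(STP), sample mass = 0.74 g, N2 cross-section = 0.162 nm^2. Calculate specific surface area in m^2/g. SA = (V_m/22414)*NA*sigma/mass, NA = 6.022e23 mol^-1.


Number of moles in monolayer = V_m / 22414 = 71.1 / 22414 = 0.00317212
Number of molecules = moles * NA = 0.00317212 * 6.022e23
SA = molecules * sigma / mass
SA = (71.1 / 22414) * 6.022e23 * 0.162e-18 / 0.74
SA = 418.2 m^2/g

418.2


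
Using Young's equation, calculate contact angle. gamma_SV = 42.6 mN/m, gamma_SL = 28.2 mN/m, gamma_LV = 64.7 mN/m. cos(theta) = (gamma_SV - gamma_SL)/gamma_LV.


cos(theta) = (gamma_SV - gamma_SL) / gamma_LV
cos(theta) = (42.6 - 28.2) / 64.7
cos(theta) = 0.222566
theta = arccos(0.222566) = 77.14 degrees

77.14


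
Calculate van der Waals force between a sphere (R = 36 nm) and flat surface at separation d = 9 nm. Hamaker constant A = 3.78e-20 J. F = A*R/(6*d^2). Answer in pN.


Convert to SI: R = 36 nm = 3.6e-08 m, d = 9 nm = 9e-09 m
F = A * R / (6 * d^2)
F = 3.78e-20 * 3.6e-08 / (6 * (9e-09)^2)
F = 2.8e-12 N = 2.8 pN

2.8


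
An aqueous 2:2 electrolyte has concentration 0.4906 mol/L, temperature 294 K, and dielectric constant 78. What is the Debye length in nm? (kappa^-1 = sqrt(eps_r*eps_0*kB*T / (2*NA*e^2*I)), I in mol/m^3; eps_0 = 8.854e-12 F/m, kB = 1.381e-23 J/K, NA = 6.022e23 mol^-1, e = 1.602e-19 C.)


Ionic strength I = 0.4906 * 2^2 * 1000 = 1962.4 mol/m^3
kappa^-1 = sqrt(78 * 8.854e-12 * 1.381e-23 * 294 / (2 * 6.022e23 * (1.602e-19)^2 * 1962.4))
kappa^-1 = 0.215 nm

0.215


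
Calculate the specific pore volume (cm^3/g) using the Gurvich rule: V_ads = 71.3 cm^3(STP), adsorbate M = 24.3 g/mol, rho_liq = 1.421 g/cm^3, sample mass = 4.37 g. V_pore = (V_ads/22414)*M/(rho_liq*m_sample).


Moles adsorbed n = V_ads / 22414 = 71.3 / 22414 = 3.181048e-03 mol
Liquid volume V_liq = n * M / rho_liq = 3.181048e-03 * 24.3 / 1.421 = 0.05440 cm^3
Specific pore volume V_pore = V_liq / m_sample = 0.05440 / 4.37
V_pore = 0.0124 cm^3/g

0.0124


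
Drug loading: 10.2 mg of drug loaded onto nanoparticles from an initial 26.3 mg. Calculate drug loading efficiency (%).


Drug loading efficiency = (drug loaded / drug initial) * 100
DLE = 10.2 / 26.3 * 100
DLE = 0.3878 * 100
DLE = 38.78%

38.78


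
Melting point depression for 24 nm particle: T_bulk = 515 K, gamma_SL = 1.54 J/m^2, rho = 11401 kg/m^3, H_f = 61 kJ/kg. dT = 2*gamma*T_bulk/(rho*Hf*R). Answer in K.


Radius R = 24/2 = 12 nm = 1.2e-08 m
Convert H_f = 61 kJ/kg = 61000 J/kg
dT = 2 * gamma_SL * T_bulk / (rho * H_f * R)
dT = 2 * 1.54 * 515 / (11401 * 61000 * 1.2e-08)
dT = 190.1 K

190.1


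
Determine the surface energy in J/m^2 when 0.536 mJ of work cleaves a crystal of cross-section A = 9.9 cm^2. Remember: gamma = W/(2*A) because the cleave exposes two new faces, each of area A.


Convert: A = 9.9 cm^2 = 0.00099 m^2, W = 0.536 mJ = 0.000536 J
Cleaving exposes two faces of area A, so total new surface = 2*A and gamma = W / (2*A)
gamma = 0.000536 / (2 * 0.00099)
gamma = 0.271 J/m^2

0.271


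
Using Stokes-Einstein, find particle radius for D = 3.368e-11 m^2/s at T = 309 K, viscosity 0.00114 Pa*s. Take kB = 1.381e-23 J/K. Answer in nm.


Stokes-Einstein: R = kB*T / (6*pi*eta*D)
R = 1.381e-23 * 309 / (6 * pi * 0.00114 * 3.368e-11)
R = 5.89623e-09 m = 5.9 nm

5.9


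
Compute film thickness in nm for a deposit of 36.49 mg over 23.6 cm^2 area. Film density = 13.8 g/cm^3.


Convert: m = 36.49 mg = 3.6490e-05 kg, A = 23.6 cm^2 = 2.3600e-03 m^2, rho = 13.8 g/cm^3 = 13800 kg/m^3
t = m / (A * rho)
t = 3.6490e-05 / (2.3600e-03 * 13800)
t = 1.1204e-06 m = 1120.4 nm

1120.4


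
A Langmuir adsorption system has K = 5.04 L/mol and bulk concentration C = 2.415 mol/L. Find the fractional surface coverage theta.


Langmuir isotherm: theta = K*C / (1 + K*C)
K*C = 5.04 * 2.415 = 12.1716
theta = 12.1716 / (1 + 12.1716) = 12.1716 / 13.1716
theta = 0.9241

0.9241


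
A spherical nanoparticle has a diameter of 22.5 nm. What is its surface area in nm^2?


Radius r = 22.5/2 = 11.25 nm
Surface area SA = 4 * pi * r^2
SA = 4 * pi * (11.25)^2
SA = 1590.43 nm^2

1590.43


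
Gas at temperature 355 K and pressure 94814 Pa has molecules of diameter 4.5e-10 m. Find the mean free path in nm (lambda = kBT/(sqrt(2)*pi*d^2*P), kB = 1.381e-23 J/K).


Mean free path: lambda = kB*T / (sqrt(2) * pi * d^2 * P)
lambda = 1.381e-23 * 355 / (sqrt(2) * pi * (4.5e-10)^2 * 94814)
lambda = 5.74724e-08 m
lambda = 57.47 nm

57.47


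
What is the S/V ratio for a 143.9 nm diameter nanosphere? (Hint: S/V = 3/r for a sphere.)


Radius r = 143.9/2 = 71.95 nm
S/V = 3 / r = 3 / 71.95
S/V = 0.0417 nm^-1

0.0417


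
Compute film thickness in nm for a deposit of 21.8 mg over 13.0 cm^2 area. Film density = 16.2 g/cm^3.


Convert: m = 21.8 mg = 2.1800e-05 kg, A = 13.0 cm^2 = 1.3000e-03 m^2, rho = 16.2 g/cm^3 = 16200 kg/m^3
t = m / (A * rho)
t = 2.1800e-05 / (1.3000e-03 * 16200)
t = 1.0351e-06 m = 1035.1 nm

1035.1


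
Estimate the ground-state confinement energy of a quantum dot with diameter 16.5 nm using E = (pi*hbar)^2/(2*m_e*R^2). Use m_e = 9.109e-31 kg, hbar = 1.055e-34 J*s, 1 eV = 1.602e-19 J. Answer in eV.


Radius R = 16.5/2 = 8.25 nm = 8.25e-09 m
E = (pi * 1.055e-34)^2 / (2 * 9.109e-31 * (8.25e-09)^2)
E(J) = 8.85923e-22
E = E(J) / 1.602e-19 = 0.0055 eV

0.0055


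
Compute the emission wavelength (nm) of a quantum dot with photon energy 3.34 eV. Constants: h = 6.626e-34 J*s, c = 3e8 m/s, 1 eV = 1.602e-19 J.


Convert energy: E = 3.34 eV = 3.34 * 1.602e-19 = 5.35068e-19 J
lambda = h*c / E = 6.626e-34 * 3e8 / 5.35068e-19
lambda = 3.71504e-07 m = 371.5 nm

371.5


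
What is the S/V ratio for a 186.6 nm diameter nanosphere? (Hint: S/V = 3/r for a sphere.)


Radius r = 186.6/2 = 93.3 nm
S/V = 3 / r = 3 / 93.3
S/V = 0.0322 nm^-1

0.0322


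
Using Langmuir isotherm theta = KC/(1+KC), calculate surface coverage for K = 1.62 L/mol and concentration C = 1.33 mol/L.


Langmuir isotherm: theta = K*C / (1 + K*C)
K*C = 1.62 * 1.33 = 2.1546
theta = 2.1546 / (1 + 2.1546) = 2.1546 / 3.1546
theta = 0.683

0.683


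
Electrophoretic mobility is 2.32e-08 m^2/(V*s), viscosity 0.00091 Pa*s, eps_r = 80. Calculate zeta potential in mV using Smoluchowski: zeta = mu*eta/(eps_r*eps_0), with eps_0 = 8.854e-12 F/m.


Smoluchowski equation: zeta = mu * eta / (eps_r * eps_0)
zeta = 2.32e-08 * 0.00091 / (80 * 8.854e-12)
zeta = 0.029806 V = 29.81 mV

29.81


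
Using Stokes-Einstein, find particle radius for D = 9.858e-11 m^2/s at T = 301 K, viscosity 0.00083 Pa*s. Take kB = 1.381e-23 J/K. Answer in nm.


Stokes-Einstein: R = kB*T / (6*pi*eta*D)
R = 1.381e-23 * 301 / (6 * pi * 0.00083 * 9.858e-11)
R = 2.69521e-09 m = 2.7 nm

2.7


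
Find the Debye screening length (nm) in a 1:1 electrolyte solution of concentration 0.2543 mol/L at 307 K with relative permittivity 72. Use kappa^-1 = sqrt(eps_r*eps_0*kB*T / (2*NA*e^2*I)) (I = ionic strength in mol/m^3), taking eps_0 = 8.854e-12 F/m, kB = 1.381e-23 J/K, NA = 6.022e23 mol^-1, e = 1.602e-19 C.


Ionic strength I = 0.2543 * 1^2 * 1000 = 254.3 mol/m^3
kappa^-1 = sqrt(72 * 8.854e-12 * 1.381e-23 * 307 / (2 * 6.022e23 * (1.602e-19)^2 * 254.3))
kappa^-1 = 0.586 nm

0.586


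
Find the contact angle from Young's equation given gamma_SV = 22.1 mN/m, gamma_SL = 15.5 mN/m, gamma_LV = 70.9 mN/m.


cos(theta) = (gamma_SV - gamma_SL) / gamma_LV
cos(theta) = (22.1 - 15.5) / 70.9
cos(theta) = 0.093089
theta = arccos(0.093089) = 84.66 degrees

84.66


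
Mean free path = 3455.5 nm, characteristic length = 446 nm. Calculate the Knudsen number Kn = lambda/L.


Knudsen number Kn = lambda / L
Kn = 3455.5 / 446
Kn = 7.7478

7.7478


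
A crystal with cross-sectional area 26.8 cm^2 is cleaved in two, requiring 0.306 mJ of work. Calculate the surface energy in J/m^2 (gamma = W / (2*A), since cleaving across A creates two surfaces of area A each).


Convert: A = 26.8 cm^2 = 0.00268 m^2, W = 0.306 mJ = 0.000306 J
Cleaving exposes two faces of area A, so total new surface = 2*A and gamma = W / (2*A)
gamma = 0.000306 / (2 * 0.00268)
gamma = 0.057 J/m^2

0.057


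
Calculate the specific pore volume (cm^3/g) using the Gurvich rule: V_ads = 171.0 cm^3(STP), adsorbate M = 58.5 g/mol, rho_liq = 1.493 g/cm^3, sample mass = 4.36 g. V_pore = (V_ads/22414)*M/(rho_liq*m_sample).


Moles adsorbed n = V_ads / 22414 = 171.0 / 22414 = 7.629160e-03 mol
Liquid volume V_liq = n * M / rho_liq = 7.629160e-03 * 58.5 / 1.493 = 0.29893 cm^3
Specific pore volume V_pore = V_liq / m_sample = 0.29893 / 4.36
V_pore = 0.0686 cm^3/g

0.0686


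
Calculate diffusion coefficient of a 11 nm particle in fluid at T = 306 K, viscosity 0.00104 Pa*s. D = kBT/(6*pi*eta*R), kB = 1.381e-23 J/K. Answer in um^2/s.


Radius R = 11/2 = 5.5 nm = 5.5e-09 m
D = kB*T / (6*pi*eta*R)
D = 1.381e-23 * 306 / (6 * pi * 0.00104 * 5.5e-09)
D = 3.91939e-11 m^2/s = 39.194 um^2/s

39.194


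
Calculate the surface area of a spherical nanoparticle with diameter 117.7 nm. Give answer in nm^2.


Radius r = 117.7/2 = 58.85 nm
Surface area SA = 4 * pi * r^2
SA = 4 * pi * (58.85)^2
SA = 43521.39 nm^2

43521.39


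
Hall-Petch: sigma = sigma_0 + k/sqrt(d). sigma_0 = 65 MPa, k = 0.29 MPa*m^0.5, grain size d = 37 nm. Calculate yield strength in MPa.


d = 37 nm = 3.7e-08 m
sqrt(d) = 0.0001923538
Hall-Petch contribution = k / sqrt(d) = 0.29 / 0.0001923538 = 1507.6 MPa
sigma = sigma_0 + k/sqrt(d) = 65 + 1507.6 = 1572.6 MPa

1572.6


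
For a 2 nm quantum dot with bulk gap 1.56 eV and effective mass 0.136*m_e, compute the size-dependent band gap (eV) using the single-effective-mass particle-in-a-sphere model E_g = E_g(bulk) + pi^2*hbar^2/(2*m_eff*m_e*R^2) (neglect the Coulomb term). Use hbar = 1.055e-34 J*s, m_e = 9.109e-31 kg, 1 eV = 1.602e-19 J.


Radius R = 2/2 nm = 1e-09 m
Confinement energy dE = pi^2 * hbar^2 / (2 * m_eff * m_e * R^2)
dE = pi^2 * (1.055e-34)^2 / (2 * 0.136 * 9.109e-31 * (1e-09)^2) J, divided by 1.602e-19 J/eV
dE = 2.7676 eV
Total band gap = E_g(bulk) + dE = 1.56 + 2.7676 = 4.3276 eV

4.3276


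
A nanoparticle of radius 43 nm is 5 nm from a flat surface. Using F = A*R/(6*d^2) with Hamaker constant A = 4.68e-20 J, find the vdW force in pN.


Convert to SI: R = 43 nm = 4.3e-08 m, d = 5 nm = 5e-09 m
F = A * R / (6 * d^2)
F = 4.68e-20 * 4.3e-08 / (6 * (5e-09)^2)
F = 1.3416e-11 N = 13.416 pN

13.416


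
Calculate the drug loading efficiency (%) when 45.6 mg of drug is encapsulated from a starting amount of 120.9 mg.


Drug loading efficiency = (drug loaded / drug initial) * 100
DLE = 45.6 / 120.9 * 100
DLE = 0.3772 * 100
DLE = 37.72%

37.72


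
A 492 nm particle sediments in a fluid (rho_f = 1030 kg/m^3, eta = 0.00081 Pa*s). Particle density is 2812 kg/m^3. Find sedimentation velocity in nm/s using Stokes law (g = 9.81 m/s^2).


Radius R = 492/2 nm = 2.46e-07 m
Density difference = 2812 - 1030 = 1782 kg/m^3
v = 2 * R^2 * (rho_p - rho_f) * g / (9 * eta)
v = 2 * (2.46e-07)^2 * 1782 * 9.81 / (9 * 0.00081)
v = 2.90235e-07 m/s = 290.2347 nm/s

290.2347


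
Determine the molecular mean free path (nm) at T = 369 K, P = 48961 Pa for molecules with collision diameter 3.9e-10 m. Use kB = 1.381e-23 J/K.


Mean free path: lambda = kB*T / (sqrt(2) * pi * d^2 * P)
lambda = 1.381e-23 * 369 / (sqrt(2) * pi * (3.9e-10)^2 * 48961)
lambda = 1.54019e-07 m
lambda = 154.02 nm

154.02


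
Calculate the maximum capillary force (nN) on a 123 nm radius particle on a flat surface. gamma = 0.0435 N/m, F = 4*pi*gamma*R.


Convert radius: R = 123 nm = 1.23e-07 m
F = 4 * pi * gamma * R
F = 4 * pi * 0.0435 * 1.23e-07
F = 6.72364e-08 N = 67.2364 nN

67.2364


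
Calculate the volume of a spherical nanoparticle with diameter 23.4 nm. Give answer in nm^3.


Radius r = 23.4/2 = 11.7 nm
Volume V = (4/3) * pi * r^3
V = (4/3) * pi * (11.7)^3
V = 6708.82 nm^3

6708.82


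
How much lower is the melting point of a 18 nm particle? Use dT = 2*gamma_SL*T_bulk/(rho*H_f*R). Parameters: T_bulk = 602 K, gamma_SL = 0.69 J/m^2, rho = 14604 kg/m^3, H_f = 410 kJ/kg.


Radius R = 18/2 = 9 nm = 9e-09 m
Convert H_f = 410 kJ/kg = 410000 J/kg
dT = 2 * gamma_SL * T_bulk / (rho * H_f * R)
dT = 2 * 0.69 * 602 / (14604 * 410000 * 9e-09)
dT = 15.4 K

15.4


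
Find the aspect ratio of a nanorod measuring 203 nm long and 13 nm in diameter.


Aspect ratio AR = length / diameter
AR = 203 / 13
AR = 15.62

15.62


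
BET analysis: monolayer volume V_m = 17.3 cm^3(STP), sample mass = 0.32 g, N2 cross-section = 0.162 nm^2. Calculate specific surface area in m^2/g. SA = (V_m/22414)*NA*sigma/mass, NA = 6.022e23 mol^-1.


Number of moles in monolayer = V_m / 22414 = 17.3 / 22414 = 0.00077184
Number of molecules = moles * NA = 0.00077184 * 6.022e23
SA = molecules * sigma / mass
SA = (17.3 / 22414) * 6.022e23 * 0.162e-18 / 0.32
SA = 235.3 m^2/g

235.3


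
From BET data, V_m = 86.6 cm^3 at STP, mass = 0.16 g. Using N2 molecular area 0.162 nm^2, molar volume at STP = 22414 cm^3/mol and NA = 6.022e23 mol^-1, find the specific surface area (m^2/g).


Number of moles in monolayer = V_m / 22414 = 86.6 / 22414 = 0.00386366
Number of molecules = moles * NA = 0.00386366 * 6.022e23
SA = molecules * sigma / mass
SA = (86.6 / 22414) * 6.022e23 * 0.162e-18 / 0.16
SA = 2355.8 m^2/g

2355.8


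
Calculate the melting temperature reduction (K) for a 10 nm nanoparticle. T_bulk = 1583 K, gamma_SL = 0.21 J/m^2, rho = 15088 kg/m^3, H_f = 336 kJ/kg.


Radius R = 10/2 = 5 nm = 5e-09 m
Convert H_f = 336 kJ/kg = 336000 J/kg
dT = 2 * gamma_SL * T_bulk / (rho * H_f * R)
dT = 2 * 0.21 * 1583 / (15088 * 336000 * 5e-09)
dT = 26.2 K

26.2


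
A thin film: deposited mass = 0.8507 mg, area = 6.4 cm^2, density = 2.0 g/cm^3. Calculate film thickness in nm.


Convert: m = 0.8507 mg = 8.5070e-07 kg, A = 6.4 cm^2 = 6.4000e-04 m^2, rho = 2.0 g/cm^3 = 2000 kg/m^3
t = m / (A * rho)
t = 8.5070e-07 / (6.4000e-04 * 2000)
t = 6.6461e-07 m = 664.6 nm

664.6


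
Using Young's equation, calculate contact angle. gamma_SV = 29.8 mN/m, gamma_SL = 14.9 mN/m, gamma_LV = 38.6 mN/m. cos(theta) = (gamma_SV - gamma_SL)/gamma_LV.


cos(theta) = (gamma_SV - gamma_SL) / gamma_LV
cos(theta) = (29.8 - 14.9) / 38.6
cos(theta) = 0.38601
theta = arccos(0.38601) = 67.29 degrees

67.29


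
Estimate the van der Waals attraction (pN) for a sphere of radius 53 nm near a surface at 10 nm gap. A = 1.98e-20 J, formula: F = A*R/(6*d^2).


Convert to SI: R = 53 nm = 5.3e-08 m, d = 10 nm = 1e-08 m
F = A * R / (6 * d^2)
F = 1.98e-20 * 5.3e-08 / (6 * (1e-08)^2)
F = 1.749e-12 N = 1.749 pN

1.749


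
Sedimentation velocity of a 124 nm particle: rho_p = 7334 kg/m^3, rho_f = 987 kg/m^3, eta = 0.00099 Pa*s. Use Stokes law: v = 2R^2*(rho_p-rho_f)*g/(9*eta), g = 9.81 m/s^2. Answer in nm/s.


Radius R = 124/2 nm = 6.2e-08 m
Density difference = 7334 - 987 = 6347 kg/m^3
v = 2 * R^2 * (rho_p - rho_f) * g / (9 * eta)
v = 2 * (6.2e-08)^2 * 6347 * 9.81 / (9 * 0.00099)
v = 5.37246e-08 m/s = 53.7246 nm/s

53.7246


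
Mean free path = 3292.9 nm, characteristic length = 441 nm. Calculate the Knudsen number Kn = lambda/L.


Knudsen number Kn = lambda / L
Kn = 3292.9 / 441
Kn = 7.4669

7.4669


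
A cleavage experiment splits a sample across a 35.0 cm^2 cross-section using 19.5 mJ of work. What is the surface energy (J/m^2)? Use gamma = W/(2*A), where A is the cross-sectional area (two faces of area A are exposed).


Convert: A = 35.0 cm^2 = 0.0035 m^2, W = 19.5 mJ = 0.0195 J
Cleaving exposes two faces of area A, so total new surface = 2*A and gamma = W / (2*A)
gamma = 0.0195 / (2 * 0.0035)
gamma = 2.786 J/m^2

2.786


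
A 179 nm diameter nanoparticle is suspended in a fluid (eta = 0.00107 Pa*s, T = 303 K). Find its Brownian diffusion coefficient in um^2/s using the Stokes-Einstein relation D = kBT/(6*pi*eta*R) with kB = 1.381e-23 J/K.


Radius R = 179/2 = 89.5 nm = 8.95e-08 m
D = kB*T / (6*pi*eta*R)
D = 1.381e-23 * 303 / (6 * pi * 0.00107 * 8.95e-08)
D = 2.31808e-12 m^2/s = 2.318 um^2/s

2.318


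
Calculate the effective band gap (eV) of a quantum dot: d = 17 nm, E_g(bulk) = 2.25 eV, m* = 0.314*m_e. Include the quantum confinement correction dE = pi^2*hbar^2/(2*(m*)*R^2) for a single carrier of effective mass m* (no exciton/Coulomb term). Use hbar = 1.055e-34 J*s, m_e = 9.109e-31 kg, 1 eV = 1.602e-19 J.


Radius R = 17/2 nm = 8.5e-09 m
Confinement energy dE = pi^2 * hbar^2 / (2 * m_eff * m_e * R^2)
dE = pi^2 * (1.055e-34)^2 / (2 * 0.314 * 9.109e-31 * (8.5e-09)^2) J, divided by 1.602e-19 J/eV
dE = 0.0166 eV
Total band gap = E_g(bulk) + dE = 2.25 + 0.0166 = 2.2666 eV

2.2666


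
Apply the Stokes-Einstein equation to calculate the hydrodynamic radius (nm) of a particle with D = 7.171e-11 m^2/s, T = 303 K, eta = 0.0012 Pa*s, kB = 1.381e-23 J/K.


Stokes-Einstein: R = kB*T / (6*pi*eta*D)
R = 1.381e-23 * 303 / (6 * pi * 0.0012 * 7.171e-11)
R = 2.57973e-09 m = 2.58 nm

2.58


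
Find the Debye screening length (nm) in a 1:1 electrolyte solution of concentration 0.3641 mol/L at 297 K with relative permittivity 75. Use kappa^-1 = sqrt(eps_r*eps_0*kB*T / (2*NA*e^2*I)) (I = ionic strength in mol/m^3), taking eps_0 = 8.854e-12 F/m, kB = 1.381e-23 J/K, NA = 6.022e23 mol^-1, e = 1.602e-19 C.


Ionic strength I = 0.3641 * 1^2 * 1000 = 364.1 mol/m^3
kappa^-1 = sqrt(75 * 8.854e-12 * 1.381e-23 * 297 / (2 * 6.022e23 * (1.602e-19)^2 * 364.1))
kappa^-1 = 0.492 nm

0.492


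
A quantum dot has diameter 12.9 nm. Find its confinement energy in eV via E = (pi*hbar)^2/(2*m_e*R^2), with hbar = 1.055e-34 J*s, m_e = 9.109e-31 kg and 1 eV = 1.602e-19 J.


Radius R = 12.9/2 = 6.45 nm = 6.45e-09 m
E = (pi * 1.055e-34)^2 / (2 * 9.109e-31 * (6.45e-09)^2)
E(J) = 1.44939e-21
E = E(J) / 1.602e-19 = 0.009 eV

0.009


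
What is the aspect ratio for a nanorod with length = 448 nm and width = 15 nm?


Aspect ratio AR = length / diameter
AR = 448 / 15
AR = 29.87

29.87


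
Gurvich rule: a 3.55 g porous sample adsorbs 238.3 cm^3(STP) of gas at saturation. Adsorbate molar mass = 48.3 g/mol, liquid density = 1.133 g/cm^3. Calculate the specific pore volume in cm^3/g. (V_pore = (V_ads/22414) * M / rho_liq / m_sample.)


Moles adsorbed n = V_ads / 22414 = 238.3 / 22414 = 1.063175e-02 mol
Liquid volume V_liq = n * M / rho_liq = 1.063175e-02 * 48.3 / 1.133 = 0.45323 cm^3
Specific pore volume V_pore = V_liq / m_sample = 0.45323 / 3.55
V_pore = 0.1277 cm^3/g

0.1277


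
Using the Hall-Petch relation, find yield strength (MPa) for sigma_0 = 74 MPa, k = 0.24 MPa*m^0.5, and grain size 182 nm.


d = 182 nm = 1.82e-07 m
sqrt(d) = 0.0004266146
Hall-Petch contribution = k / sqrt(d) = 0.24 / 0.0004266146 = 562.6 MPa
sigma = sigma_0 + k/sqrt(d) = 74 + 562.6 = 636.6 MPa

636.6
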